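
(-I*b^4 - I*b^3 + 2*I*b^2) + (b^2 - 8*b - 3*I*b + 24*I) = -I*b^4 - I*b^3 + b^2 + 2*I*b^2 - 8*b - 3*I*b + 24*I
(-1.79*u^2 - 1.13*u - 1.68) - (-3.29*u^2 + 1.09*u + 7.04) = 1.5*u^2 - 2.22*u - 8.72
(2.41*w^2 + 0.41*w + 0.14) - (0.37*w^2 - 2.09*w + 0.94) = 2.04*w^2 + 2.5*w - 0.8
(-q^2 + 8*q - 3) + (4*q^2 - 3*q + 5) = 3*q^2 + 5*q + 2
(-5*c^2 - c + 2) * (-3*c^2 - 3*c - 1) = 15*c^4 + 18*c^3 + 2*c^2 - 5*c - 2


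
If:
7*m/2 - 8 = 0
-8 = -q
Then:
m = 16/7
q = 8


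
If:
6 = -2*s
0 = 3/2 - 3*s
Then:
No Solution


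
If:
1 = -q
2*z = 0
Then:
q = -1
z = 0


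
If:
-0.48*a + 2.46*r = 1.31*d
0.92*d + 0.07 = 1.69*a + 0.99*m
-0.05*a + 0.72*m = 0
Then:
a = 0.824311957932118*r + 0.0333993489494411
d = 1.57582462610121*r - 0.0122379293860548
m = 0.0572438859675082*r + 0.00231939923260008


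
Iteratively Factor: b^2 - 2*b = (b - 2)*(b)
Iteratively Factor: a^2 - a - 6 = (a - 3)*(a + 2)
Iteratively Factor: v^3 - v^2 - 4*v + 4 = (v - 2)*(v^2 + v - 2) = (v - 2)*(v - 1)*(v + 2)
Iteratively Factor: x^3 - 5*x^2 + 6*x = (x - 2)*(x^2 - 3*x) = x*(x - 2)*(x - 3)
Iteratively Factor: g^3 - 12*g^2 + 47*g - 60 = (g - 4)*(g^2 - 8*g + 15) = (g - 5)*(g - 4)*(g - 3)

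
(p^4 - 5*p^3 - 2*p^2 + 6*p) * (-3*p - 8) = -3*p^5 + 7*p^4 + 46*p^3 - 2*p^2 - 48*p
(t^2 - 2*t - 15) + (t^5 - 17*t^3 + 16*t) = t^5 - 17*t^3 + t^2 + 14*t - 15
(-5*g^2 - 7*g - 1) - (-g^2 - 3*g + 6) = -4*g^2 - 4*g - 7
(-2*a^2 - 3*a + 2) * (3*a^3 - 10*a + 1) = -6*a^5 - 9*a^4 + 26*a^3 + 28*a^2 - 23*a + 2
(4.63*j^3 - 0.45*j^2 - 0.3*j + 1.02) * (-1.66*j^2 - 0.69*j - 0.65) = -7.6858*j^5 - 2.4477*j^4 - 2.201*j^3 - 1.1937*j^2 - 0.5088*j - 0.663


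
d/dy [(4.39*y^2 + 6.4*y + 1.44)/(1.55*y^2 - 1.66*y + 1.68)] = (-17.2074*y^2 + 10.2864*y + 13.1424)/(2.4025*y^4 - 5.146*y^3 + 7.9636*y^2 - 5.5776*y + 2.8224)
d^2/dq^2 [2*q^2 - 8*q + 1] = 4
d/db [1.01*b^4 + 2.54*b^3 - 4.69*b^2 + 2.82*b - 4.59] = 4.04*b^3 + 7.62*b^2 - 9.38*b + 2.82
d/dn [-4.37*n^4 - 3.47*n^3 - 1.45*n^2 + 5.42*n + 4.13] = -17.48*n^3 - 10.41*n^2 - 2.9*n + 5.42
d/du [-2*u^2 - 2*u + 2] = -4*u - 2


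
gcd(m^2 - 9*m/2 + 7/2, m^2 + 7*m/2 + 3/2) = 1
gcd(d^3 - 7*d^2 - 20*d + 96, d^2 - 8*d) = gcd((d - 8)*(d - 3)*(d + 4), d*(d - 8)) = d - 8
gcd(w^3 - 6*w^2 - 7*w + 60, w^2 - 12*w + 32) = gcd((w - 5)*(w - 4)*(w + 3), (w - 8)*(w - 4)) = w - 4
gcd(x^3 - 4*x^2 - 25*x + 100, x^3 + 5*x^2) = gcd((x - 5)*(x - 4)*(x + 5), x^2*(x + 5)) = x + 5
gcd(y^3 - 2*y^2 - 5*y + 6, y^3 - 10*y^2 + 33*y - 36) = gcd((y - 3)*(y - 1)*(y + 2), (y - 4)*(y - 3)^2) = y - 3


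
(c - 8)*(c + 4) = c^2 - 4*c - 32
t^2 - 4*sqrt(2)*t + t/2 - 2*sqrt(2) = (t + 1/2)*(t - 4*sqrt(2))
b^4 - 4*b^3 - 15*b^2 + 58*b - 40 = (b - 5)*(b - 2)*(b - 1)*(b + 4)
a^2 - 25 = (a - 5)*(a + 5)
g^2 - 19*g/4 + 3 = (g - 4)*(g - 3/4)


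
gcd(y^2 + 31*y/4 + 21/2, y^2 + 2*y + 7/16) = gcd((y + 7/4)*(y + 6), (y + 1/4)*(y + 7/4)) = y + 7/4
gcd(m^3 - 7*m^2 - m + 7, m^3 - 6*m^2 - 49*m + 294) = m - 7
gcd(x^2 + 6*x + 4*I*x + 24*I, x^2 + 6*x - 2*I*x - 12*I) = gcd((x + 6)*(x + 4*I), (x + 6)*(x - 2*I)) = x + 6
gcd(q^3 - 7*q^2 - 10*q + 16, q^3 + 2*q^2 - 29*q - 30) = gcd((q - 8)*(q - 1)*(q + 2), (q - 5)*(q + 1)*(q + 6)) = 1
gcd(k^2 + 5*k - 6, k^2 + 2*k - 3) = k - 1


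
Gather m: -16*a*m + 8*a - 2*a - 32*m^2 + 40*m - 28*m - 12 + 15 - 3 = 6*a - 32*m^2 + m*(12 - 16*a)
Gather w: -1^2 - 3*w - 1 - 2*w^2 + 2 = -2*w^2 - 3*w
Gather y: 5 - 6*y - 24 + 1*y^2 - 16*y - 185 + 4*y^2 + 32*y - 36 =5*y^2 + 10*y - 240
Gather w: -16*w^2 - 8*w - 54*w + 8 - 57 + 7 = -16*w^2 - 62*w - 42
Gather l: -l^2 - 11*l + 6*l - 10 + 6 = -l^2 - 5*l - 4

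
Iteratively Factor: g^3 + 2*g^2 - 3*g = (g + 3)*(g^2 - g) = g*(g + 3)*(g - 1)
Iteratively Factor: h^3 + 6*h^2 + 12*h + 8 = (h + 2)*(h^2 + 4*h + 4) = (h + 2)^2*(h + 2)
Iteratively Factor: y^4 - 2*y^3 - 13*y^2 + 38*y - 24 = (y - 1)*(y^3 - y^2 - 14*y + 24) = (y - 2)*(y - 1)*(y^2 + y - 12) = (y - 3)*(y - 2)*(y - 1)*(y + 4)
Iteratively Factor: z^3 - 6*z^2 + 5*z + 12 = (z - 4)*(z^2 - 2*z - 3) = (z - 4)*(z - 3)*(z + 1)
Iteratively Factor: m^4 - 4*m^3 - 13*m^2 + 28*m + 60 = (m + 2)*(m^3 - 6*m^2 - m + 30) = (m - 3)*(m + 2)*(m^2 - 3*m - 10) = (m - 5)*(m - 3)*(m + 2)*(m + 2)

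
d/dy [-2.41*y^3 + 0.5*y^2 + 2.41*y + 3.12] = -7.23*y^2 + 1.0*y + 2.41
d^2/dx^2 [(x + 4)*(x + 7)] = 2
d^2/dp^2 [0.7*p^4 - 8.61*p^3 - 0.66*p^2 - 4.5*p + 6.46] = 8.4*p^2 - 51.66*p - 1.32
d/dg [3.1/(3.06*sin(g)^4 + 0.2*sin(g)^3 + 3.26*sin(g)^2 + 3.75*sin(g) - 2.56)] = (-48.67*sin(g) + 9.486*sin(3*g) + 0.93*cos(2*g) - 12.555)*cos(g)/(3.06*sin(g)^4 + 0.2*sin(g)^3 + 3.26*sin(g)^2 + 3.75*sin(g) - 2.56)^2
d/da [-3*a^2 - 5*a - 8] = -6*a - 5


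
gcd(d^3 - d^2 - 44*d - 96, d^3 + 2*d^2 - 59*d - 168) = d^2 - 5*d - 24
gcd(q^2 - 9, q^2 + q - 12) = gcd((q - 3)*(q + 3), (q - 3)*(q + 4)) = q - 3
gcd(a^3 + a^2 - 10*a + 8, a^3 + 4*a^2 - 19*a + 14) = a^2 - 3*a + 2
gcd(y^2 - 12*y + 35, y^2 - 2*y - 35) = y - 7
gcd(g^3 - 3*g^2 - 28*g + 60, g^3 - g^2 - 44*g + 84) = g^2 - 8*g + 12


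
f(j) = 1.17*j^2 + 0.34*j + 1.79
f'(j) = 2.34*j + 0.34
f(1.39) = 4.52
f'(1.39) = 3.59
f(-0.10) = 1.77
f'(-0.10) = 0.11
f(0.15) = 1.87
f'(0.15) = 0.69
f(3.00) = 13.34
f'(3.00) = 7.36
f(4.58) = 27.89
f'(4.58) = 11.06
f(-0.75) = 2.19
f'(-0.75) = -1.42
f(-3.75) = 16.97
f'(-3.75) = -8.44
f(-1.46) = 3.79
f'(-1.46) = -3.08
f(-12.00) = 166.19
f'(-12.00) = -27.74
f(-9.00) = 93.50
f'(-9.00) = -20.72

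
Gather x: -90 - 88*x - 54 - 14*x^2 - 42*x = -14*x^2 - 130*x - 144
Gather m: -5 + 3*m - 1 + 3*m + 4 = 6*m - 2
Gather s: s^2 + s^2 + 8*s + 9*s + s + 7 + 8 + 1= 2*s^2 + 18*s + 16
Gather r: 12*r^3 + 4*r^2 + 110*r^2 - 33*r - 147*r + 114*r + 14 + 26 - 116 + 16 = 12*r^3 + 114*r^2 - 66*r - 60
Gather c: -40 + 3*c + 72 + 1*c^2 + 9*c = c^2 + 12*c + 32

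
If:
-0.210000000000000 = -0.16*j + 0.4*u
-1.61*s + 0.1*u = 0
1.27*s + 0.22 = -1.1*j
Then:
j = -0.16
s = -0.04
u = -0.59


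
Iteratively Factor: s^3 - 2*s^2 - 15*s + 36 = (s - 3)*(s^2 + s - 12) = (s - 3)*(s + 4)*(s - 3)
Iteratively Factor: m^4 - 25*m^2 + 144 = (m - 3)*(m^3 + 3*m^2 - 16*m - 48) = (m - 4)*(m - 3)*(m^2 + 7*m + 12) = (m - 4)*(m - 3)*(m + 4)*(m + 3)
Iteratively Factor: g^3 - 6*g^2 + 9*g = (g - 3)*(g^2 - 3*g) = g*(g - 3)*(g - 3)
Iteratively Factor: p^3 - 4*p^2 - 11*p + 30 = (p + 3)*(p^2 - 7*p + 10) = (p - 2)*(p + 3)*(p - 5)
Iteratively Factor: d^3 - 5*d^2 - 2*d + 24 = (d - 3)*(d^2 - 2*d - 8) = (d - 3)*(d + 2)*(d - 4)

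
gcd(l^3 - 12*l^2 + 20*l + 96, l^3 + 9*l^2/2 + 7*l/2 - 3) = l + 2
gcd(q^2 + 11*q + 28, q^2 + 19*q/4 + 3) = q + 4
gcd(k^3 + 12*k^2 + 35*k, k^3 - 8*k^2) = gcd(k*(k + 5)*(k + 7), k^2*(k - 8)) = k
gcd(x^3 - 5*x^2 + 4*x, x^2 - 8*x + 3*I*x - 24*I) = 1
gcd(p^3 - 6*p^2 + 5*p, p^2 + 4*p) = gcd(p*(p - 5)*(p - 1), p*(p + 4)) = p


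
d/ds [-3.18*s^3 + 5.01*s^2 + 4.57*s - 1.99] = -9.54*s^2 + 10.02*s + 4.57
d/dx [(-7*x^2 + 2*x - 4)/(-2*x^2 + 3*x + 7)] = (-17*x^2 - 114*x + 26)/(4*x^4 - 12*x^3 - 19*x^2 + 42*x + 49)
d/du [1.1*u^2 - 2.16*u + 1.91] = 2.2*u - 2.16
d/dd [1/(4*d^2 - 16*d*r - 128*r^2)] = (-d/2 + r)/(-d^2 + 4*d*r + 32*r^2)^2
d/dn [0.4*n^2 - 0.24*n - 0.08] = 0.8*n - 0.24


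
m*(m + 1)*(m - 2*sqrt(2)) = m^3 - 2*sqrt(2)*m^2 + m^2 - 2*sqrt(2)*m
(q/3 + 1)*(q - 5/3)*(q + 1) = q^3/3 + 7*q^2/9 - 11*q/9 - 5/3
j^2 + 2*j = j*(j + 2)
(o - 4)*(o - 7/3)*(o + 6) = o^3 - o^2/3 - 86*o/3 + 56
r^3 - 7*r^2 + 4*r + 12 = (r - 6)*(r - 2)*(r + 1)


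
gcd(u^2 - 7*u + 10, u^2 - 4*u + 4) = u - 2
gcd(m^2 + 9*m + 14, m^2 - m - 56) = m + 7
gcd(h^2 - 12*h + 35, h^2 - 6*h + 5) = h - 5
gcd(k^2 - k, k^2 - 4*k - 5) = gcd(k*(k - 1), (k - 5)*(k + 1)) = 1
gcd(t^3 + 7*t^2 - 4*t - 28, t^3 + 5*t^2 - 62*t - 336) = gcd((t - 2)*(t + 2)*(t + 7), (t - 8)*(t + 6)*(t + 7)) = t + 7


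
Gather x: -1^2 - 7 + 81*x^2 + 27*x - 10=81*x^2 + 27*x - 18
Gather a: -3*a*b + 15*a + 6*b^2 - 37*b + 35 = a*(15 - 3*b) + 6*b^2 - 37*b + 35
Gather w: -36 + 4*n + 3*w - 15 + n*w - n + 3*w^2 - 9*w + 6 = 3*n + 3*w^2 + w*(n - 6) - 45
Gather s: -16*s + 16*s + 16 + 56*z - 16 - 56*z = 0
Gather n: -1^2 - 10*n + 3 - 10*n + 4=6 - 20*n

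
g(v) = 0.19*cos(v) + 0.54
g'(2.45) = -0.12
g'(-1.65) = 0.19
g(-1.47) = 0.56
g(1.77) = 0.50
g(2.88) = 0.36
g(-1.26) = 0.60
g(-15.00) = 0.40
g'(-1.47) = 0.19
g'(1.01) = -0.16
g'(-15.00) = 0.12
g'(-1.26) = 0.18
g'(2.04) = -0.17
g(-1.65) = 0.52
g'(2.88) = -0.05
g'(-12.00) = -0.10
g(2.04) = 0.45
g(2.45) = 0.39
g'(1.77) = -0.19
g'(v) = -0.19*sin(v)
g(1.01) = 0.64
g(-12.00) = 0.70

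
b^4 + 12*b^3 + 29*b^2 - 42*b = b*(b - 1)*(b + 6)*(b + 7)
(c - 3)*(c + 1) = c^2 - 2*c - 3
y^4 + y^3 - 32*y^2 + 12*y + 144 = (y - 4)*(y - 3)*(y + 2)*(y + 6)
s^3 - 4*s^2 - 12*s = s*(s - 6)*(s + 2)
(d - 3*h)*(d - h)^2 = d^3 - 5*d^2*h + 7*d*h^2 - 3*h^3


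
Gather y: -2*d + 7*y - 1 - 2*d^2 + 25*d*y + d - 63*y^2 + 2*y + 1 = -2*d^2 - d - 63*y^2 + y*(25*d + 9)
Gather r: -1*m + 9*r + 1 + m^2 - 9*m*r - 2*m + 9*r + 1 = m^2 - 3*m + r*(18 - 9*m) + 2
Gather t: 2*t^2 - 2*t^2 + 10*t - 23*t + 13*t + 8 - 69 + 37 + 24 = 0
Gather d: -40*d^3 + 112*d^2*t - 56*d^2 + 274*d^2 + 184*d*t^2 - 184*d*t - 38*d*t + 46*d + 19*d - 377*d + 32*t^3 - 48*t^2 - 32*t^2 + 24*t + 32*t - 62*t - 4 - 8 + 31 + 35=-40*d^3 + d^2*(112*t + 218) + d*(184*t^2 - 222*t - 312) + 32*t^3 - 80*t^2 - 6*t + 54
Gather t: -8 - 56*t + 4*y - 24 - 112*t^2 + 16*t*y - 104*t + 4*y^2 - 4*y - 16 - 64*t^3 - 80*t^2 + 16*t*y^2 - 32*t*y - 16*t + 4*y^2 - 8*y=-64*t^3 - 192*t^2 + t*(16*y^2 - 16*y - 176) + 8*y^2 - 8*y - 48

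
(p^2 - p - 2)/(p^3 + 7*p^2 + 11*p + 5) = (p - 2)/(p^2 + 6*p + 5)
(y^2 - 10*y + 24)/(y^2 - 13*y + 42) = (y - 4)/(y - 7)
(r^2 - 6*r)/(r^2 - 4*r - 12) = r/(r + 2)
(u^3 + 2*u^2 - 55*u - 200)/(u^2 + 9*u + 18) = (u^3 + 2*u^2 - 55*u - 200)/(u^2 + 9*u + 18)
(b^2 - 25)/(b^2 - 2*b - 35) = (b - 5)/(b - 7)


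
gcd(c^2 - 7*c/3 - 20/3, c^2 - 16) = c - 4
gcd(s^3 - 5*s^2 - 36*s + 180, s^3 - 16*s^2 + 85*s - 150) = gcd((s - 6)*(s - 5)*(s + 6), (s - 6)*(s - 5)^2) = s^2 - 11*s + 30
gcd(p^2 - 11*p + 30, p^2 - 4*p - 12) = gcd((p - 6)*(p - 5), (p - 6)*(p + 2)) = p - 6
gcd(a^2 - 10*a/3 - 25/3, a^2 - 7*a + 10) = a - 5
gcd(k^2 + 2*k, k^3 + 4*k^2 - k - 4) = 1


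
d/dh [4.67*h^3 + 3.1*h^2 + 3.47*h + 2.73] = 14.01*h^2 + 6.2*h + 3.47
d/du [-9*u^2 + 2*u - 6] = 2 - 18*u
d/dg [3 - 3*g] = -3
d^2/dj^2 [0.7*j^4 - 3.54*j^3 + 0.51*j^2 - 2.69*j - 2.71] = 8.4*j^2 - 21.24*j + 1.02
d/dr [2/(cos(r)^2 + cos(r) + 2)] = 2*(2*cos(r) + 1)*sin(r)/(cos(r)^2 + cos(r) + 2)^2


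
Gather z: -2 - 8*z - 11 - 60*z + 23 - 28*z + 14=24 - 96*z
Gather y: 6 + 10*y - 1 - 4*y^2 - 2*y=-4*y^2 + 8*y + 5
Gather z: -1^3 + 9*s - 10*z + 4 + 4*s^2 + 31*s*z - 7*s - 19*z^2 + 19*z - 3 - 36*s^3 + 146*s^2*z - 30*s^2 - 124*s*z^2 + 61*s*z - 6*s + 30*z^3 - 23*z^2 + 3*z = -36*s^3 - 26*s^2 - 4*s + 30*z^3 + z^2*(-124*s - 42) + z*(146*s^2 + 92*s + 12)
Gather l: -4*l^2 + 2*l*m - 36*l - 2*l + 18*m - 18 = -4*l^2 + l*(2*m - 38) + 18*m - 18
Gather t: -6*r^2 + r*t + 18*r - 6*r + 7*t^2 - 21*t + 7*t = -6*r^2 + 12*r + 7*t^2 + t*(r - 14)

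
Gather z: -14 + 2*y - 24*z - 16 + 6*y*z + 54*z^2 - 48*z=2*y + 54*z^2 + z*(6*y - 72) - 30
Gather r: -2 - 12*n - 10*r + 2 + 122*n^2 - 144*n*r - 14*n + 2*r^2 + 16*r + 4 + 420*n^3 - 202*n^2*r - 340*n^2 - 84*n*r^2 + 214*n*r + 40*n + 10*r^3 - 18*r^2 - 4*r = 420*n^3 - 218*n^2 + 14*n + 10*r^3 + r^2*(-84*n - 16) + r*(-202*n^2 + 70*n + 2) + 4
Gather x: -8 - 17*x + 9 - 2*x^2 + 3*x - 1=-2*x^2 - 14*x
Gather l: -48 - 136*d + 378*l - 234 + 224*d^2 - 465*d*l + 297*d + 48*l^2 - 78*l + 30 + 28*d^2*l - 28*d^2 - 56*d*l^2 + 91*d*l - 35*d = 196*d^2 + 126*d + l^2*(48 - 56*d) + l*(28*d^2 - 374*d + 300) - 252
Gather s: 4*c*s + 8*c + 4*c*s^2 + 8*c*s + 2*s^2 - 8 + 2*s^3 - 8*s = 8*c + 2*s^3 + s^2*(4*c + 2) + s*(12*c - 8) - 8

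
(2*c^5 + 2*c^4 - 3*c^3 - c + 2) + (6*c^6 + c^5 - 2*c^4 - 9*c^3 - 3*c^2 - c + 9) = 6*c^6 + 3*c^5 - 12*c^3 - 3*c^2 - 2*c + 11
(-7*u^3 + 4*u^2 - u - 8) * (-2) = 14*u^3 - 8*u^2 + 2*u + 16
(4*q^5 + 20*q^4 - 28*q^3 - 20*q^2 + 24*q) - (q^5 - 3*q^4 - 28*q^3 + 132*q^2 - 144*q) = 3*q^5 + 23*q^4 - 152*q^2 + 168*q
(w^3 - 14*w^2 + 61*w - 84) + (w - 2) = w^3 - 14*w^2 + 62*w - 86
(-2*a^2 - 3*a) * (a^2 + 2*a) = -2*a^4 - 7*a^3 - 6*a^2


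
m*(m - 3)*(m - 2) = m^3 - 5*m^2 + 6*m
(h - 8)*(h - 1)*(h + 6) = h^3 - 3*h^2 - 46*h + 48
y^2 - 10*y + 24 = (y - 6)*(y - 4)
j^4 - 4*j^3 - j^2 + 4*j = j*(j - 4)*(j - 1)*(j + 1)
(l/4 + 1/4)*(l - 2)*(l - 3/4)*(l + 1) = l^4/4 - 3*l^3/16 - 3*l^2/4 + l/16 + 3/8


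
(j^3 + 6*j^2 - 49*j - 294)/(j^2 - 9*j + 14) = (j^2 + 13*j + 42)/(j - 2)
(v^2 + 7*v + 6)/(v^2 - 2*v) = (v^2 + 7*v + 6)/(v*(v - 2))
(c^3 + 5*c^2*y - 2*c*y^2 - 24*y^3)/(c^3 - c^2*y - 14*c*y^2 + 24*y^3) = (-c - 3*y)/(-c + 3*y)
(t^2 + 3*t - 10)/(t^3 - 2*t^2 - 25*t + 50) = 1/(t - 5)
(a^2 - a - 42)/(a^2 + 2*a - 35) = (a^2 - a - 42)/(a^2 + 2*a - 35)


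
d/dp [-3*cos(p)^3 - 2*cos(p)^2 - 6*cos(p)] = (9*cos(p)^2 + 4*cos(p) + 6)*sin(p)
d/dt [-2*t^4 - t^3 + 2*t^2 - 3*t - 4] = -8*t^3 - 3*t^2 + 4*t - 3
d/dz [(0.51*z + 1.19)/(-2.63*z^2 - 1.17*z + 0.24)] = (1.3413*z^2 + 6.2594*z + 1.5147)/(6.9169*z^4 + 6.1542*z^3 + 0.1065*z^2 - 0.5616*z + 0.0576)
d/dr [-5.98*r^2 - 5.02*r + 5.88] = -11.96*r - 5.02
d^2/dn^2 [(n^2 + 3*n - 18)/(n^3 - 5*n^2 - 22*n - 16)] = 2*(n^6 + 9*n^5 - 87*n^4 + 863*n^3 - 114*n^2 - 7524*n - 8072)/(n^9 - 15*n^8 + 9*n^7 + 487*n^6 + 282*n^5 - 6348*n^4 - 20440*n^3 - 27072*n^2 - 16896*n - 4096)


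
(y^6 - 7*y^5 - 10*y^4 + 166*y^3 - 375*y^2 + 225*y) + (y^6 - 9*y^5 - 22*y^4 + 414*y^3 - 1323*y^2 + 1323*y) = 2*y^6 - 16*y^5 - 32*y^4 + 580*y^3 - 1698*y^2 + 1548*y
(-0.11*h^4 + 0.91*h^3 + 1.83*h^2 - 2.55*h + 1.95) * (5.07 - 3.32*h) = 0.3652*h^5 - 3.5789*h^4 - 1.4619*h^3 + 17.7441*h^2 - 19.4025*h + 9.8865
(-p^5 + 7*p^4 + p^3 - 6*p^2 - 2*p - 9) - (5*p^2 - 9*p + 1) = -p^5 + 7*p^4 + p^3 - 11*p^2 + 7*p - 10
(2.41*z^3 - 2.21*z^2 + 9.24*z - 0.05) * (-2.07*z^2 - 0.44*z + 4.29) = -4.9887*z^5 + 3.5143*z^4 - 7.8155*z^3 - 13.443*z^2 + 39.6616*z - 0.2145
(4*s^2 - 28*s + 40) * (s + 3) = 4*s^3 - 16*s^2 - 44*s + 120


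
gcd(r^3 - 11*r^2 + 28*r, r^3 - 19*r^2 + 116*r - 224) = r^2 - 11*r + 28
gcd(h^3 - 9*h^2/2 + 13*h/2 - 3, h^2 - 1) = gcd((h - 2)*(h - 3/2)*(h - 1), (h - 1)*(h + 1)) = h - 1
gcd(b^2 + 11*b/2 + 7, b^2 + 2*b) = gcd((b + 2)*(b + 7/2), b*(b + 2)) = b + 2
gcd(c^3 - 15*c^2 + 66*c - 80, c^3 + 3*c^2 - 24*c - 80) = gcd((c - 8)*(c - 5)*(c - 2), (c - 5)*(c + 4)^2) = c - 5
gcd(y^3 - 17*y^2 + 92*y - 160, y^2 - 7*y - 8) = y - 8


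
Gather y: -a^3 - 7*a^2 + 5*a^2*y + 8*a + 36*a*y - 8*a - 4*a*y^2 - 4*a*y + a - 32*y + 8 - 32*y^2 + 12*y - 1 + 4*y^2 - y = -a^3 - 7*a^2 + a + y^2*(-4*a - 28) + y*(5*a^2 + 32*a - 21) + 7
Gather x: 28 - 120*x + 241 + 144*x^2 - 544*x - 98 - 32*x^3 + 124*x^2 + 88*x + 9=-32*x^3 + 268*x^2 - 576*x + 180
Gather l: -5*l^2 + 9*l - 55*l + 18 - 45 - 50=-5*l^2 - 46*l - 77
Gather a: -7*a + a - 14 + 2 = -6*a - 12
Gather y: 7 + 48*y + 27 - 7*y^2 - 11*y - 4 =-7*y^2 + 37*y + 30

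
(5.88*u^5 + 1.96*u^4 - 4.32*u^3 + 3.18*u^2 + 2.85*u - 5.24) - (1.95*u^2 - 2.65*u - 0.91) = 5.88*u^5 + 1.96*u^4 - 4.32*u^3 + 1.23*u^2 + 5.5*u - 4.33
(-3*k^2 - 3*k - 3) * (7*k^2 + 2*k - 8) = -21*k^4 - 27*k^3 - 3*k^2 + 18*k + 24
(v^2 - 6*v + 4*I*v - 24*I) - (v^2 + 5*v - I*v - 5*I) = -11*v + 5*I*v - 19*I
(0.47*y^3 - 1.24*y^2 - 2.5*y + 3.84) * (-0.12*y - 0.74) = -0.0564*y^4 - 0.199*y^3 + 1.2176*y^2 + 1.3892*y - 2.8416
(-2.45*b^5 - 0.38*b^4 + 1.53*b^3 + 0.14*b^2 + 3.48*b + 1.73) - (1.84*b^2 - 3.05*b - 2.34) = -2.45*b^5 - 0.38*b^4 + 1.53*b^3 - 1.7*b^2 + 6.53*b + 4.07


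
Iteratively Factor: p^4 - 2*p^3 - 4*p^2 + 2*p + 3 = (p - 3)*(p^3 + p^2 - p - 1) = (p - 3)*(p + 1)*(p^2 - 1) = (p - 3)*(p - 1)*(p + 1)*(p + 1)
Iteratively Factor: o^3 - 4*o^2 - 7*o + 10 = (o - 5)*(o^2 + o - 2) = (o - 5)*(o + 2)*(o - 1)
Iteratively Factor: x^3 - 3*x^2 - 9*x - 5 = (x + 1)*(x^2 - 4*x - 5) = (x + 1)^2*(x - 5)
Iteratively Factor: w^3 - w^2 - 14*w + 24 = (w - 3)*(w^2 + 2*w - 8) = (w - 3)*(w + 4)*(w - 2)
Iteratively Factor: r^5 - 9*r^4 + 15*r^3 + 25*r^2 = (r)*(r^4 - 9*r^3 + 15*r^2 + 25*r) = r*(r - 5)*(r^3 - 4*r^2 - 5*r) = r^2*(r - 5)*(r^2 - 4*r - 5) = r^2*(r - 5)^2*(r + 1)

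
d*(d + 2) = d^2 + 2*d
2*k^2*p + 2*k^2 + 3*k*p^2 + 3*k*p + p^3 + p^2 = (k + p)*(2*k + p)*(p + 1)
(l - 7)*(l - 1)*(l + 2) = l^3 - 6*l^2 - 9*l + 14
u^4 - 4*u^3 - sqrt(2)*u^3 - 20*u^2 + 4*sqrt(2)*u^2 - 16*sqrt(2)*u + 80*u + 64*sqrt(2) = (u - 4)*(u - 4*sqrt(2))*(u + sqrt(2))*(u + 2*sqrt(2))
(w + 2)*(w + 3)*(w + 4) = w^3 + 9*w^2 + 26*w + 24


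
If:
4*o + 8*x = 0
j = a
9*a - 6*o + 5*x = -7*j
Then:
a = -17*x/16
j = -17*x/16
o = -2*x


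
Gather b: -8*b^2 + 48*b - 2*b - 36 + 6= -8*b^2 + 46*b - 30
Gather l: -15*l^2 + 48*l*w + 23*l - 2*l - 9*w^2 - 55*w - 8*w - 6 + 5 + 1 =-15*l^2 + l*(48*w + 21) - 9*w^2 - 63*w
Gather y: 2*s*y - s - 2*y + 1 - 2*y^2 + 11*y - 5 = -s - 2*y^2 + y*(2*s + 9) - 4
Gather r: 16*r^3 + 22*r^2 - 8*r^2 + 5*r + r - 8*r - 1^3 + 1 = 16*r^3 + 14*r^2 - 2*r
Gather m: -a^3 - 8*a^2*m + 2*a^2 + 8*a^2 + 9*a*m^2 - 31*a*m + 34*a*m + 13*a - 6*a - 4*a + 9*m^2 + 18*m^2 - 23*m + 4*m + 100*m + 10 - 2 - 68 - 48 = -a^3 + 10*a^2 + 3*a + m^2*(9*a + 27) + m*(-8*a^2 + 3*a + 81) - 108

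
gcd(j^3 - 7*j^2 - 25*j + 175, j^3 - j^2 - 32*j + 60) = j - 5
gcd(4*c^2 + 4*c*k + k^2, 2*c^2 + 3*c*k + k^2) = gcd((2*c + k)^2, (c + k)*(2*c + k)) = 2*c + k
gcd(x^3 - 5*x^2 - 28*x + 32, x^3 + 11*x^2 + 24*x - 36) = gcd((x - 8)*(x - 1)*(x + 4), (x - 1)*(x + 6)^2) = x - 1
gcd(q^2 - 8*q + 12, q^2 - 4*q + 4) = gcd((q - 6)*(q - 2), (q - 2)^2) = q - 2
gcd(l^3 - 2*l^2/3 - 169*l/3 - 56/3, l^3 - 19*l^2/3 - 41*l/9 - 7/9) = l + 1/3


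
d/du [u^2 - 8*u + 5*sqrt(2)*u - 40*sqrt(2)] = 2*u - 8 + 5*sqrt(2)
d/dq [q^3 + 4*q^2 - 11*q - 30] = 3*q^2 + 8*q - 11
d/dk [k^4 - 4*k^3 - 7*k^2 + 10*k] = 4*k^3 - 12*k^2 - 14*k + 10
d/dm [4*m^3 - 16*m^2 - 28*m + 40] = 12*m^2 - 32*m - 28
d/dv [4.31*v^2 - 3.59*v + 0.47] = 8.62*v - 3.59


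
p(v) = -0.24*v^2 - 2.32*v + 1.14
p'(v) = -0.48*v - 2.32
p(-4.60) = 6.73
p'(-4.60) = -0.11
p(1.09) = -1.67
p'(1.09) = -2.84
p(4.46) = -13.98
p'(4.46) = -4.46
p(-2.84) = 5.79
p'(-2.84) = -0.96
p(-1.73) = 4.44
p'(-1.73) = -1.49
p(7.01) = -26.92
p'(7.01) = -5.68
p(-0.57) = 2.38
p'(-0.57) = -2.05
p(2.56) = -6.37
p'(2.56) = -3.55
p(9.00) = -39.18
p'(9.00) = -6.64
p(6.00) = -21.42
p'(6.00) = -5.20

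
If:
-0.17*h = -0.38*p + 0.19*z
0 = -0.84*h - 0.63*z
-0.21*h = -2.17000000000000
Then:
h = 10.33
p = -2.27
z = -13.78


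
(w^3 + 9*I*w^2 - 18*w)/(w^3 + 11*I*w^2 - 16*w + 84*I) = w*(w + 3*I)/(w^2 + 5*I*w + 14)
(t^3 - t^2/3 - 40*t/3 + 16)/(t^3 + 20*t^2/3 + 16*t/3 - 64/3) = (t - 3)/(t + 4)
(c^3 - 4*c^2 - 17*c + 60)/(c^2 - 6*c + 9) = (c^2 - c - 20)/(c - 3)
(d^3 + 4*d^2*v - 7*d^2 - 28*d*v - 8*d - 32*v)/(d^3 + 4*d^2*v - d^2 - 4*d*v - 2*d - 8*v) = (d - 8)/(d - 2)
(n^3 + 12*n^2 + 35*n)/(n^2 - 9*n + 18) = n*(n^2 + 12*n + 35)/(n^2 - 9*n + 18)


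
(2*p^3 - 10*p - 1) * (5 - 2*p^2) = -4*p^5 + 30*p^3 + 2*p^2 - 50*p - 5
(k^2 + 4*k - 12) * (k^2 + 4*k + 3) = k^4 + 8*k^3 + 7*k^2 - 36*k - 36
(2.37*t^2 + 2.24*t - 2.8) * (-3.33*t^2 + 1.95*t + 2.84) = -7.8921*t^4 - 2.8377*t^3 + 20.4228*t^2 + 0.9016*t - 7.952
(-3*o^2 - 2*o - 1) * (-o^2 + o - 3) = 3*o^4 - o^3 + 8*o^2 + 5*o + 3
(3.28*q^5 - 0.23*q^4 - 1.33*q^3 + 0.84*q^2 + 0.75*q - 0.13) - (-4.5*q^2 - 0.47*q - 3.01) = 3.28*q^5 - 0.23*q^4 - 1.33*q^3 + 5.34*q^2 + 1.22*q + 2.88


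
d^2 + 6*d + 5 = (d + 1)*(d + 5)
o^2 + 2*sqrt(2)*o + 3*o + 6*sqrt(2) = (o + 3)*(o + 2*sqrt(2))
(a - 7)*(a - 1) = a^2 - 8*a + 7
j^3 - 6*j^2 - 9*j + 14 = (j - 7)*(j - 1)*(j + 2)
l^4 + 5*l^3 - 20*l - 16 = (l - 2)*(l + 1)*(l + 2)*(l + 4)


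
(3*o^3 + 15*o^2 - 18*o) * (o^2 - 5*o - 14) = 3*o^5 - 135*o^3 - 120*o^2 + 252*o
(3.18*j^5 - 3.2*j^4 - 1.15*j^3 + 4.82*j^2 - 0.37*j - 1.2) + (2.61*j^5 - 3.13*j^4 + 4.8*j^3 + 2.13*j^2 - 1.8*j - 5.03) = 5.79*j^5 - 6.33*j^4 + 3.65*j^3 + 6.95*j^2 - 2.17*j - 6.23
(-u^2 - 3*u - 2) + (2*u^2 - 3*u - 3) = u^2 - 6*u - 5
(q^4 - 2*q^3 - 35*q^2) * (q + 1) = q^5 - q^4 - 37*q^3 - 35*q^2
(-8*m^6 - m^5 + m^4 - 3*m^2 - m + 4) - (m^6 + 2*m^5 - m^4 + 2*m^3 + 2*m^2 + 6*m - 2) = -9*m^6 - 3*m^5 + 2*m^4 - 2*m^3 - 5*m^2 - 7*m + 6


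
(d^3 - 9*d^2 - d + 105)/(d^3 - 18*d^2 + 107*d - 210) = (d + 3)/(d - 6)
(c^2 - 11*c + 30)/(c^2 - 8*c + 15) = (c - 6)/(c - 3)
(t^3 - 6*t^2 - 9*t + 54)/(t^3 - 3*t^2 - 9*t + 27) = (t - 6)/(t - 3)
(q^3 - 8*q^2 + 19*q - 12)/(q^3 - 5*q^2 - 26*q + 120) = (q^2 - 4*q + 3)/(q^2 - q - 30)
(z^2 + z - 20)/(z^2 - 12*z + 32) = (z + 5)/(z - 8)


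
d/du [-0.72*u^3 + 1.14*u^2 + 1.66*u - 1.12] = -2.16*u^2 + 2.28*u + 1.66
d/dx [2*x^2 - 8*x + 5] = 4*x - 8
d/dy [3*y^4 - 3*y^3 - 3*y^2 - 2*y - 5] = 12*y^3 - 9*y^2 - 6*y - 2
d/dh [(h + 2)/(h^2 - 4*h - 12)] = -1/(h^2 - 12*h + 36)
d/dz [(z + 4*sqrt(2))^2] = 2*z + 8*sqrt(2)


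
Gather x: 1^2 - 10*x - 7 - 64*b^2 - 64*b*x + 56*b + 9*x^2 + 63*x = -64*b^2 + 56*b + 9*x^2 + x*(53 - 64*b) - 6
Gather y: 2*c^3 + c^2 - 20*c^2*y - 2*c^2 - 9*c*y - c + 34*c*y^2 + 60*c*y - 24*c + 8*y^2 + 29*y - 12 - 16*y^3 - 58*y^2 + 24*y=2*c^3 - c^2 - 25*c - 16*y^3 + y^2*(34*c - 50) + y*(-20*c^2 + 51*c + 53) - 12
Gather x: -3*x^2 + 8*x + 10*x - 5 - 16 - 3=-3*x^2 + 18*x - 24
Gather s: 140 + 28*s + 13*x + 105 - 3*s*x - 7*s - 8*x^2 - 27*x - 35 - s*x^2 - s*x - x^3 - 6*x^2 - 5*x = s*(-x^2 - 4*x + 21) - x^3 - 14*x^2 - 19*x + 210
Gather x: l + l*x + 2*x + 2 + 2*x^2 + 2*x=l + 2*x^2 + x*(l + 4) + 2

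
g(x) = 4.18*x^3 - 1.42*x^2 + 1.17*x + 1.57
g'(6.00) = 435.57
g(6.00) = 860.35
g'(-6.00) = 469.65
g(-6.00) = -959.45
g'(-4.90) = 316.17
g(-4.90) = -530.03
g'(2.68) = 83.63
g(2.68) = 74.97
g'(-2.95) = 118.68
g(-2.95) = -121.55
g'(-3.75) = 188.16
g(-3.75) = -243.22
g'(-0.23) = 2.49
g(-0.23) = 1.17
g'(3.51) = 145.70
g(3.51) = 168.94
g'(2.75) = 88.19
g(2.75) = 80.98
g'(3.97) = 187.54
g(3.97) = 245.38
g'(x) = 12.54*x^2 - 2.84*x + 1.17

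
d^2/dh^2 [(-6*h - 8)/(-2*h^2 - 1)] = 8*(6*h^3 + 24*h^2 - 9*h - 4)/(8*h^6 + 12*h^4 + 6*h^2 + 1)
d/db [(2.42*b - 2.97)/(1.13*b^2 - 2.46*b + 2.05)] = (-2.7346*b^2 + 6.7122*b - 2.3452)/(1.2769*b^4 - 5.5596*b^3 + 10.6846*b^2 - 10.086*b + 4.2025)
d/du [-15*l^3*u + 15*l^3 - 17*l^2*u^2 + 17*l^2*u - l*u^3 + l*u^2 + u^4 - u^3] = -15*l^3 - 34*l^2*u + 17*l^2 - 3*l*u^2 + 2*l*u + 4*u^3 - 3*u^2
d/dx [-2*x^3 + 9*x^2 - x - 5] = -6*x^2 + 18*x - 1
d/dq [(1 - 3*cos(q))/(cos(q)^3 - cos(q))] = (-6*cos(q)^3 + 3*cos(q)^2 - 1)/(sin(q)^3*cos(q)^2)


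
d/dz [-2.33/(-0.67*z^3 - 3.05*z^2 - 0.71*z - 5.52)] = (-4.6833*z^2 - 14.213*z - 1.6543)/(0.67*z^3 + 3.05*z^2 + 0.71*z + 5.52)^2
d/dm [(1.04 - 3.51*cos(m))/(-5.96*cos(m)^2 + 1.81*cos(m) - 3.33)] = (20.9196*cos(m)^2 - 12.3968*cos(m) - 9.8059)*sin(m)/(35.5216*cos(m)^4 - 21.5752*cos(m)^3 + 42.9697*cos(m)^2 - 12.0546*cos(m) + 11.0889)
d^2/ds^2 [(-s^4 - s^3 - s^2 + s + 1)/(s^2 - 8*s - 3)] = 2*(-s^6 + 24*s^5 - 183*s^4 - 266*s^3 - 132*s^2 - 42*s + 34)/(s^6 - 24*s^5 + 183*s^4 - 368*s^3 - 549*s^2 - 216*s - 27)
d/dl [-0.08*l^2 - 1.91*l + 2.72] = -0.16*l - 1.91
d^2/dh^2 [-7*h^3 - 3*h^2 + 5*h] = -42*h - 6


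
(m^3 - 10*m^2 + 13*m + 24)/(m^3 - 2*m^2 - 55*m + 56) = (m^2 - 2*m - 3)/(m^2 + 6*m - 7)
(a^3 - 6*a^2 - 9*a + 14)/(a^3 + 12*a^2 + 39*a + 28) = (a^3 - 6*a^2 - 9*a + 14)/(a^3 + 12*a^2 + 39*a + 28)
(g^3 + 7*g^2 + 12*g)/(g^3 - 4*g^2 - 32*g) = (g + 3)/(g - 8)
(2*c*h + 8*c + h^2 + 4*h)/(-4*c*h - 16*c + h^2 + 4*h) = (-2*c - h)/(4*c - h)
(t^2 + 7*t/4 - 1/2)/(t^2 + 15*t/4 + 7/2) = (4*t - 1)/(4*t + 7)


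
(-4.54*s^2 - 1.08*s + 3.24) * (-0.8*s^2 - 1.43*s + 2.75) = 3.632*s^4 + 7.3562*s^3 - 13.5326*s^2 - 7.6032*s + 8.91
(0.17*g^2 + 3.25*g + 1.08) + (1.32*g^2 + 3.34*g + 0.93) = 1.49*g^2 + 6.59*g + 2.01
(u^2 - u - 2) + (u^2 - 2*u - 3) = 2*u^2 - 3*u - 5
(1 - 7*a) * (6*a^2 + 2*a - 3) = -42*a^3 - 8*a^2 + 23*a - 3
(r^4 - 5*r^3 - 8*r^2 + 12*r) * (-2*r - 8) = -2*r^5 + 2*r^4 + 56*r^3 + 40*r^2 - 96*r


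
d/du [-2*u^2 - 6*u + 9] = -4*u - 6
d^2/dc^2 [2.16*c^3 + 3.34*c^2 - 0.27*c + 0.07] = 12.96*c + 6.68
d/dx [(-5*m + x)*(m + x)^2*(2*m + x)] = -23*m^3 - 30*m^2*x - 3*m*x^2 + 4*x^3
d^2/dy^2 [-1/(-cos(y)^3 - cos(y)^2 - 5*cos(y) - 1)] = ((23*cos(y) + 8*cos(2*y) + 9*cos(3*y))*(cos(y)^3 + cos(y)^2 + 5*cos(y) + 1)/4 + 2*(3*cos(y)^2 + 2*cos(y) + 5)^2*sin(y)^2)/(cos(y)^3 + cos(y)^2 + 5*cos(y) + 1)^3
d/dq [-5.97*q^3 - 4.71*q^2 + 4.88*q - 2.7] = -17.91*q^2 - 9.42*q + 4.88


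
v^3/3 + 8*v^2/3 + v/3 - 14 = (v/3 + 1)*(v - 2)*(v + 7)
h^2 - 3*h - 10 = (h - 5)*(h + 2)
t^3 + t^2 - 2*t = t*(t - 1)*(t + 2)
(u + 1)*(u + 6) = u^2 + 7*u + 6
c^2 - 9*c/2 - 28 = (c - 8)*(c + 7/2)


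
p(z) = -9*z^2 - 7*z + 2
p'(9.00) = -169.00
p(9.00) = -790.00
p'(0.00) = -7.00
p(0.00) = 2.00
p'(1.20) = -28.60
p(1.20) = -19.36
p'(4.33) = -84.94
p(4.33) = -197.05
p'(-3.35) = 53.30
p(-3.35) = -75.55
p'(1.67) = -37.06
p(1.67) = -34.79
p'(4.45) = -87.10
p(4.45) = -207.37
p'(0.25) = -11.50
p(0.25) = -0.31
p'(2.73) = -56.14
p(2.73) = -84.19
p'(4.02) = -79.36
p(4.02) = -171.58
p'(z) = -18*z - 7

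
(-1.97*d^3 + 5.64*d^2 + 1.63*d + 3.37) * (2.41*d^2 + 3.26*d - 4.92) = -4.7477*d^5 + 7.1702*d^4 + 32.0071*d^3 - 14.3133*d^2 + 2.9666*d - 16.5804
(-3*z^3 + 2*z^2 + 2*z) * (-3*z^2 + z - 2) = 9*z^5 - 9*z^4 + 2*z^3 - 2*z^2 - 4*z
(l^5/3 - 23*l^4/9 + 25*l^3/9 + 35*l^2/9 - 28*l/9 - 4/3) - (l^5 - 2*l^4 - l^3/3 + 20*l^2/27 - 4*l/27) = -2*l^5/3 - 5*l^4/9 + 28*l^3/9 + 85*l^2/27 - 80*l/27 - 4/3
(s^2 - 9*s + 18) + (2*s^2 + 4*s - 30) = 3*s^2 - 5*s - 12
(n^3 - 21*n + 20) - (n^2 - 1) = n^3 - n^2 - 21*n + 21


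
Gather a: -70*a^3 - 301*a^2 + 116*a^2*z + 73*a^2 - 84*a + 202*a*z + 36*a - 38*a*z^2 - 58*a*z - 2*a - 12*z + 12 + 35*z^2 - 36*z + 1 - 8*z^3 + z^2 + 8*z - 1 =-70*a^3 + a^2*(116*z - 228) + a*(-38*z^2 + 144*z - 50) - 8*z^3 + 36*z^2 - 40*z + 12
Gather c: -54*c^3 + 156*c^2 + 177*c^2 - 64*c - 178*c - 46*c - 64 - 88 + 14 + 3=-54*c^3 + 333*c^2 - 288*c - 135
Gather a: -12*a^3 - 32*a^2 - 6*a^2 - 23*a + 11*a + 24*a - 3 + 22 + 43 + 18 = -12*a^3 - 38*a^2 + 12*a + 80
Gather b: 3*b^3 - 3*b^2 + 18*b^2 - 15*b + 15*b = 3*b^3 + 15*b^2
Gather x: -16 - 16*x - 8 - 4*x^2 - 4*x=-4*x^2 - 20*x - 24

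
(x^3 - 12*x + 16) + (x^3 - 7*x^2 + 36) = 2*x^3 - 7*x^2 - 12*x + 52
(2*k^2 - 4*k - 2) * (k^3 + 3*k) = 2*k^5 - 4*k^4 + 4*k^3 - 12*k^2 - 6*k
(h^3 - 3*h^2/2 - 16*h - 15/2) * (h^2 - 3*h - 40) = h^5 - 9*h^4/2 - 103*h^3/2 + 201*h^2/2 + 1325*h/2 + 300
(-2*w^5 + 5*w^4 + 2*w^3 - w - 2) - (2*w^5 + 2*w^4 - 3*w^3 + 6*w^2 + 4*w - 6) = -4*w^5 + 3*w^4 + 5*w^3 - 6*w^2 - 5*w + 4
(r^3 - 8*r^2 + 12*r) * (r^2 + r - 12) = r^5 - 7*r^4 - 8*r^3 + 108*r^2 - 144*r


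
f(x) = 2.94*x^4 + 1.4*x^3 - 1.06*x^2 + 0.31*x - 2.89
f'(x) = 11.76*x^3 + 4.2*x^2 - 2.12*x + 0.31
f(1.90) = 41.79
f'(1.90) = 92.11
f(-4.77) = 1341.59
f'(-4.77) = -1170.34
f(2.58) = 145.16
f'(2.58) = 224.76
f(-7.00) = 6521.74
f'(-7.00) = -3812.73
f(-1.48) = 3.90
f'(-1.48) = -25.48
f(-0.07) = -2.92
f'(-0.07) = 0.47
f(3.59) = 537.68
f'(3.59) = 590.94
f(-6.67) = 5351.48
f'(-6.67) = -3288.37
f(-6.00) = 3464.93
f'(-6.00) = -2375.93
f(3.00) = 264.44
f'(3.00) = 349.27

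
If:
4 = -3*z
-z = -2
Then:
No Solution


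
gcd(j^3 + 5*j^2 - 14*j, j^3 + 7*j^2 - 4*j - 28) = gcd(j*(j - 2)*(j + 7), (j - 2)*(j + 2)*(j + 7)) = j^2 + 5*j - 14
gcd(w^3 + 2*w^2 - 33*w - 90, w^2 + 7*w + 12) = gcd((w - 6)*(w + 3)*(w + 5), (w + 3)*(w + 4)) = w + 3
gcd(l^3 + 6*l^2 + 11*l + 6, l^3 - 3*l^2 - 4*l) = l + 1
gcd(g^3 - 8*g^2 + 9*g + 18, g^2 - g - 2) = g + 1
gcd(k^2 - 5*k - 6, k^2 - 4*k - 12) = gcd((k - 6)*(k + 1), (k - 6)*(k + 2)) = k - 6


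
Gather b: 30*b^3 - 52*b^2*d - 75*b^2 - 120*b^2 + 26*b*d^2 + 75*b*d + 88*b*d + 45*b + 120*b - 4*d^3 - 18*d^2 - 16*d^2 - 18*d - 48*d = 30*b^3 + b^2*(-52*d - 195) + b*(26*d^2 + 163*d + 165) - 4*d^3 - 34*d^2 - 66*d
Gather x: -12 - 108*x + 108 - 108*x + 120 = 216 - 216*x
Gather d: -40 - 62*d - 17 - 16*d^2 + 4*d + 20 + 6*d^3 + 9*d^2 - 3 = 6*d^3 - 7*d^2 - 58*d - 40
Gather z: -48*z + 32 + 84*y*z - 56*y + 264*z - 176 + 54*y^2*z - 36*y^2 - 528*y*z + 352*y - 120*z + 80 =-36*y^2 + 296*y + z*(54*y^2 - 444*y + 96) - 64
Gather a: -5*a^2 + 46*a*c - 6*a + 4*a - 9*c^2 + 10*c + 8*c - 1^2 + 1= -5*a^2 + a*(46*c - 2) - 9*c^2 + 18*c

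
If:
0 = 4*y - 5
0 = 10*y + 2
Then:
No Solution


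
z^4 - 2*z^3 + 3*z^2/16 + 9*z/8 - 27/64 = (z - 3/2)*(z - 3/4)*(z - 1/2)*(z + 3/4)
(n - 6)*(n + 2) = n^2 - 4*n - 12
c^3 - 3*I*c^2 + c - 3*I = (c - 3*I)*(c - I)*(c + I)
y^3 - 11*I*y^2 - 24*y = y*(y - 8*I)*(y - 3*I)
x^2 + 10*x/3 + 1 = (x + 1/3)*(x + 3)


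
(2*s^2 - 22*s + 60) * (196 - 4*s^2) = -8*s^4 + 88*s^3 + 152*s^2 - 4312*s + 11760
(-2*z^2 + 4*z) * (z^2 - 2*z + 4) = -2*z^4 + 8*z^3 - 16*z^2 + 16*z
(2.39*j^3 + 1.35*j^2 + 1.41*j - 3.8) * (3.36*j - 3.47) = 8.0304*j^4 - 3.7573*j^3 + 0.0530999999999988*j^2 - 17.6607*j + 13.186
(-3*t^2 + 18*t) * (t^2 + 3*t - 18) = -3*t^4 + 9*t^3 + 108*t^2 - 324*t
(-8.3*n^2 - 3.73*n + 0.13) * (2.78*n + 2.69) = -23.074*n^3 - 32.6964*n^2 - 9.6723*n + 0.3497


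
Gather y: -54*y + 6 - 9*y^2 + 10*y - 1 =-9*y^2 - 44*y + 5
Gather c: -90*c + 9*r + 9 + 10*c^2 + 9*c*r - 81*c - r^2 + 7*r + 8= 10*c^2 + c*(9*r - 171) - r^2 + 16*r + 17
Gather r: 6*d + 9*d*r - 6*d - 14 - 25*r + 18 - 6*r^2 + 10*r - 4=-6*r^2 + r*(9*d - 15)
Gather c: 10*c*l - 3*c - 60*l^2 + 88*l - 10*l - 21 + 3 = c*(10*l - 3) - 60*l^2 + 78*l - 18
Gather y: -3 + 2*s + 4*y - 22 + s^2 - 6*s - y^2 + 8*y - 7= s^2 - 4*s - y^2 + 12*y - 32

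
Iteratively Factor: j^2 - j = (j - 1)*(j)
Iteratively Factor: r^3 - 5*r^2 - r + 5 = (r - 1)*(r^2 - 4*r - 5) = (r - 1)*(r + 1)*(r - 5)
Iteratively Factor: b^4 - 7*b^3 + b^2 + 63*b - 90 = (b + 3)*(b^3 - 10*b^2 + 31*b - 30) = (b - 3)*(b + 3)*(b^2 - 7*b + 10) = (b - 5)*(b - 3)*(b + 3)*(b - 2)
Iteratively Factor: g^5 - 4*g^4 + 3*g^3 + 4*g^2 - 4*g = (g)*(g^4 - 4*g^3 + 3*g^2 + 4*g - 4) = g*(g - 2)*(g^3 - 2*g^2 - g + 2) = g*(g - 2)*(g + 1)*(g^2 - 3*g + 2) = g*(g - 2)^2*(g + 1)*(g - 1)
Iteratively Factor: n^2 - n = (n)*(n - 1)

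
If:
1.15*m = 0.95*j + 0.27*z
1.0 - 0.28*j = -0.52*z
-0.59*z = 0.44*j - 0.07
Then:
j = 1.59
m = 1.06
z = -1.07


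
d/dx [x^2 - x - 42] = 2*x - 1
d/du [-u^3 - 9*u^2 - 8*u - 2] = -3*u^2 - 18*u - 8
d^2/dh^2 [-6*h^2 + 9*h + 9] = -12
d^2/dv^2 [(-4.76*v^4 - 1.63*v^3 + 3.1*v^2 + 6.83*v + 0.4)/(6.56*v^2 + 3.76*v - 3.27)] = (-409.679872*v^6 - 704.449535999999*v^5 + 208.876416*v^4 + 1255.2952*v^3 + 11.7415679999999*v^2 + 833.691054*v + 262.719452)/(282.300416*v^6 + 485.419008*v^5 - 143.931648*v^4 - 430.781696*v^3 + 71.746416*v^2 + 120.615912*v - 34.965783)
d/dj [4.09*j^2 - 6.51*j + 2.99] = 8.18*j - 6.51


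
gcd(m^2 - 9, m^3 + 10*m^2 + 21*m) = m + 3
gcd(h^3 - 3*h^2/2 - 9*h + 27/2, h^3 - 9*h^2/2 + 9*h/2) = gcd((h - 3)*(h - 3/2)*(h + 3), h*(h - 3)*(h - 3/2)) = h^2 - 9*h/2 + 9/2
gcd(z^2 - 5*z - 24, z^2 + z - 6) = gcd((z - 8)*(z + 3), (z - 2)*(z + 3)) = z + 3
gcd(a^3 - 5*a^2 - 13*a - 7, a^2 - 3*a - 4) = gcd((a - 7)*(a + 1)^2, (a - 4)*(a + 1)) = a + 1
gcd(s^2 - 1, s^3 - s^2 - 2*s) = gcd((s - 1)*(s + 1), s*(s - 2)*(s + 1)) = s + 1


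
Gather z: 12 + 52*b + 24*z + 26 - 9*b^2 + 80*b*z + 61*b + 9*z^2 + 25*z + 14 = -9*b^2 + 113*b + 9*z^2 + z*(80*b + 49) + 52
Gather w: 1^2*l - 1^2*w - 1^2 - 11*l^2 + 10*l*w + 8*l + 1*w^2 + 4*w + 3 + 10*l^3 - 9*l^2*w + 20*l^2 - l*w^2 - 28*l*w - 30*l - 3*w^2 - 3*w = 10*l^3 + 9*l^2 - 21*l + w^2*(-l - 2) + w*(-9*l^2 - 18*l) + 2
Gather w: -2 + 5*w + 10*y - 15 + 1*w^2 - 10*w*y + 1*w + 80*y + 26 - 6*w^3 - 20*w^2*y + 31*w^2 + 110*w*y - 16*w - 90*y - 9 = -6*w^3 + w^2*(32 - 20*y) + w*(100*y - 10)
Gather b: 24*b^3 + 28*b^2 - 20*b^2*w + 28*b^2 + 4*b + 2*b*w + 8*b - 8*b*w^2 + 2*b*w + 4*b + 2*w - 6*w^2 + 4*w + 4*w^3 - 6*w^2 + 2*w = 24*b^3 + b^2*(56 - 20*w) + b*(-8*w^2 + 4*w + 16) + 4*w^3 - 12*w^2 + 8*w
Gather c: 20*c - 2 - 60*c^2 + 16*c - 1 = -60*c^2 + 36*c - 3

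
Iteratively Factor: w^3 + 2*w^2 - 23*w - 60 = (w + 4)*(w^2 - 2*w - 15) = (w - 5)*(w + 4)*(w + 3)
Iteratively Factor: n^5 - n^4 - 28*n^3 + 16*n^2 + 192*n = (n - 4)*(n^4 + 3*n^3 - 16*n^2 - 48*n) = (n - 4)^2*(n^3 + 7*n^2 + 12*n) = (n - 4)^2*(n + 4)*(n^2 + 3*n) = n*(n - 4)^2*(n + 4)*(n + 3)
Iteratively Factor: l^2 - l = (l - 1)*(l)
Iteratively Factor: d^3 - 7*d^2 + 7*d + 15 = (d + 1)*(d^2 - 8*d + 15) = (d - 3)*(d + 1)*(d - 5)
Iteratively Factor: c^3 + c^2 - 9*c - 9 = (c + 1)*(c^2 - 9) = (c - 3)*(c + 1)*(c + 3)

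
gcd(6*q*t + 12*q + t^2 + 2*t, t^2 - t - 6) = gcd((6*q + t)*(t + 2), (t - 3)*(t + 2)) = t + 2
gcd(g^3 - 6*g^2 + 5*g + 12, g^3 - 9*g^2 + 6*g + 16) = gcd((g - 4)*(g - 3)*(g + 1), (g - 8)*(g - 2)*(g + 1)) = g + 1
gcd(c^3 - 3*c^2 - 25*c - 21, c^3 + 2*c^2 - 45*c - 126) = c^2 - 4*c - 21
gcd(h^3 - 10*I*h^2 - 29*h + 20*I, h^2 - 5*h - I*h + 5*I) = h - I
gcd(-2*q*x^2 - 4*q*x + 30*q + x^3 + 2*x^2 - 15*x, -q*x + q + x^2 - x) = 1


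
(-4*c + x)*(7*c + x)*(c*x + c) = -28*c^3*x - 28*c^3 + 3*c^2*x^2 + 3*c^2*x + c*x^3 + c*x^2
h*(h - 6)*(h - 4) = h^3 - 10*h^2 + 24*h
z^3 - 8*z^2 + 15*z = z*(z - 5)*(z - 3)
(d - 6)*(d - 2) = d^2 - 8*d + 12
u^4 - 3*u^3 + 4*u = u*(u - 2)^2*(u + 1)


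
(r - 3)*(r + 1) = r^2 - 2*r - 3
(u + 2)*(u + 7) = u^2 + 9*u + 14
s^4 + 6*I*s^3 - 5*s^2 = s^2*(s + I)*(s + 5*I)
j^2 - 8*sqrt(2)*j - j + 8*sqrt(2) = (j - 1)*(j - 8*sqrt(2))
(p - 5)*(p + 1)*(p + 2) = p^3 - 2*p^2 - 13*p - 10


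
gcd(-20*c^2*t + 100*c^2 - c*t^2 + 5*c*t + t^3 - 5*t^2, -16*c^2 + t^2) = 4*c + t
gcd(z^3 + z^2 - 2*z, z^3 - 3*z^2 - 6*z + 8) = z^2 + z - 2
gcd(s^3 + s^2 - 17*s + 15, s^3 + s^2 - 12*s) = s - 3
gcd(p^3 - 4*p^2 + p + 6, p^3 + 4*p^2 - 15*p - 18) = p^2 - 2*p - 3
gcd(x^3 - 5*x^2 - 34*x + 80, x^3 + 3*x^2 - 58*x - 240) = x^2 - 3*x - 40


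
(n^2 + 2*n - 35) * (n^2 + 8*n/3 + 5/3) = n^4 + 14*n^3/3 - 28*n^2 - 90*n - 175/3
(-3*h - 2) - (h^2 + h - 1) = -h^2 - 4*h - 1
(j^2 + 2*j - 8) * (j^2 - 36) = j^4 + 2*j^3 - 44*j^2 - 72*j + 288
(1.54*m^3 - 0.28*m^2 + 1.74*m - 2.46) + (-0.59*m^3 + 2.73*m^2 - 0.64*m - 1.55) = 0.95*m^3 + 2.45*m^2 + 1.1*m - 4.01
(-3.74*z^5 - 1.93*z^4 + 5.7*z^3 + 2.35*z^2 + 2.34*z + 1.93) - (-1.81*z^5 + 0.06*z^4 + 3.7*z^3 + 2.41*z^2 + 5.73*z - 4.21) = -1.93*z^5 - 1.99*z^4 + 2.0*z^3 - 0.0600000000000001*z^2 - 3.39*z + 6.14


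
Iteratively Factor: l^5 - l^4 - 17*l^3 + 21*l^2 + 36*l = (l + 1)*(l^4 - 2*l^3 - 15*l^2 + 36*l) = (l - 3)*(l + 1)*(l^3 + l^2 - 12*l) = (l - 3)*(l + 1)*(l + 4)*(l^2 - 3*l) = (l - 3)^2*(l + 1)*(l + 4)*(l)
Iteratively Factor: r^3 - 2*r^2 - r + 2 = (r + 1)*(r^2 - 3*r + 2) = (r - 2)*(r + 1)*(r - 1)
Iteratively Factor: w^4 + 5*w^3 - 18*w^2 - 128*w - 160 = (w + 4)*(w^3 + w^2 - 22*w - 40) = (w + 4)^2*(w^2 - 3*w - 10) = (w - 5)*(w + 4)^2*(w + 2)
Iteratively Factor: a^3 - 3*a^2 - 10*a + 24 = (a + 3)*(a^2 - 6*a + 8) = (a - 2)*(a + 3)*(a - 4)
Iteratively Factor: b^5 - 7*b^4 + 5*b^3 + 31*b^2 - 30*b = (b)*(b^4 - 7*b^3 + 5*b^2 + 31*b - 30) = b*(b + 2)*(b^3 - 9*b^2 + 23*b - 15) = b*(b - 3)*(b + 2)*(b^2 - 6*b + 5) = b*(b - 5)*(b - 3)*(b + 2)*(b - 1)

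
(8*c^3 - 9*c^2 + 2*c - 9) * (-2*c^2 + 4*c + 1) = -16*c^5 + 50*c^4 - 32*c^3 + 17*c^2 - 34*c - 9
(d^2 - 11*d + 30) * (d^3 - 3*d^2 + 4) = d^5 - 14*d^4 + 63*d^3 - 86*d^2 - 44*d + 120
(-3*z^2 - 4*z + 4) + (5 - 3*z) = -3*z^2 - 7*z + 9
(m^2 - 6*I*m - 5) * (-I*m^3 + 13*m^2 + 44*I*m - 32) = -I*m^5 + 7*m^4 - 29*I*m^3 + 167*m^2 - 28*I*m + 160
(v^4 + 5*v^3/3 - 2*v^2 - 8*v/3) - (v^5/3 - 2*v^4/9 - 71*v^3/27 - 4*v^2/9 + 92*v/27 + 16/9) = -v^5/3 + 11*v^4/9 + 116*v^3/27 - 14*v^2/9 - 164*v/27 - 16/9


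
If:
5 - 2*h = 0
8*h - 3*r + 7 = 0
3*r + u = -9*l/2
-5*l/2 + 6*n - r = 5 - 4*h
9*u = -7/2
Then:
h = 5/2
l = -479/81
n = -1747/972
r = 9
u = -7/18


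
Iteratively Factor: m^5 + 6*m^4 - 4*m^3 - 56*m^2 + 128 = (m - 2)*(m^4 + 8*m^3 + 12*m^2 - 32*m - 64) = (m - 2)^2*(m^3 + 10*m^2 + 32*m + 32) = (m - 2)^2*(m + 4)*(m^2 + 6*m + 8) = (m - 2)^2*(m + 4)^2*(m + 2)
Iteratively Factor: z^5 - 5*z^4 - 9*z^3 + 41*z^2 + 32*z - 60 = (z - 3)*(z^4 - 2*z^3 - 15*z^2 - 4*z + 20) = (z - 3)*(z + 2)*(z^3 - 4*z^2 - 7*z + 10) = (z - 3)*(z - 1)*(z + 2)*(z^2 - 3*z - 10) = (z - 3)*(z - 1)*(z + 2)^2*(z - 5)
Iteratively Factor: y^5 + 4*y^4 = (y)*(y^4 + 4*y^3) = y^2*(y^3 + 4*y^2) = y^3*(y^2 + 4*y) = y^4*(y + 4)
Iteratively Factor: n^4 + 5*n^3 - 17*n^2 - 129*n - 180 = (n - 5)*(n^3 + 10*n^2 + 33*n + 36) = (n - 5)*(n + 4)*(n^2 + 6*n + 9) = (n - 5)*(n + 3)*(n + 4)*(n + 3)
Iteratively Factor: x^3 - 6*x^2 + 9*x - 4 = (x - 1)*(x^2 - 5*x + 4) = (x - 1)^2*(x - 4)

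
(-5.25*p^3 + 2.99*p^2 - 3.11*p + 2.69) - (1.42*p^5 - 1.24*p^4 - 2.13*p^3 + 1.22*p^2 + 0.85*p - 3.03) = -1.42*p^5 + 1.24*p^4 - 3.12*p^3 + 1.77*p^2 - 3.96*p + 5.72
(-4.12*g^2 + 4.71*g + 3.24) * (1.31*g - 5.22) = -5.3972*g^3 + 27.6765*g^2 - 20.3418*g - 16.9128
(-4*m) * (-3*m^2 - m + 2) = 12*m^3 + 4*m^2 - 8*m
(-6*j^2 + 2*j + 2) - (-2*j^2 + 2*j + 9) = -4*j^2 - 7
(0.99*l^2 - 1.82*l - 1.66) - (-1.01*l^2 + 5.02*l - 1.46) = 2.0*l^2 - 6.84*l - 0.2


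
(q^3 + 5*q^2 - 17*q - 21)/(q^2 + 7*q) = q - 2 - 3/q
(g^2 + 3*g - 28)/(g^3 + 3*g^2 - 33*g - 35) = (g - 4)/(g^2 - 4*g - 5)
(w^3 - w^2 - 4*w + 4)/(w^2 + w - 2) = w - 2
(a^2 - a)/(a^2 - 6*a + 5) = a/(a - 5)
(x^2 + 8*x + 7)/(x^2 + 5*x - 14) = (x + 1)/(x - 2)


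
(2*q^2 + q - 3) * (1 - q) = -2*q^3 + q^2 + 4*q - 3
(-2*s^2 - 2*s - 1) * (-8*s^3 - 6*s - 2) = 16*s^5 + 16*s^4 + 20*s^3 + 16*s^2 + 10*s + 2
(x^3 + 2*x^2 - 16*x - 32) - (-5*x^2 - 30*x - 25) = x^3 + 7*x^2 + 14*x - 7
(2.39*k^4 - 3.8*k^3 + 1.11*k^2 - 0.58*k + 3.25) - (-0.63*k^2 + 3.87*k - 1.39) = 2.39*k^4 - 3.8*k^3 + 1.74*k^2 - 4.45*k + 4.64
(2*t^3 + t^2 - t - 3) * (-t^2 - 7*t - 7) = -2*t^5 - 15*t^4 - 20*t^3 + 3*t^2 + 28*t + 21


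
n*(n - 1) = n^2 - n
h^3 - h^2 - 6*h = h*(h - 3)*(h + 2)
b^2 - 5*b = b*(b - 5)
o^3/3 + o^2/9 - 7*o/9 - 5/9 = (o/3 + 1/3)*(o - 5/3)*(o + 1)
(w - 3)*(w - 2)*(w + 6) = w^3 + w^2 - 24*w + 36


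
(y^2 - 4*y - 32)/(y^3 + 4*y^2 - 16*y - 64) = (y - 8)/(y^2 - 16)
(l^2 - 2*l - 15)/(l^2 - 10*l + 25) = (l + 3)/(l - 5)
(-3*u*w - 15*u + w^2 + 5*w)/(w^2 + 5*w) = (-3*u + w)/w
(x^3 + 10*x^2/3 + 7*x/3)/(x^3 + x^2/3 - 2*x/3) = (3*x + 7)/(3*x - 2)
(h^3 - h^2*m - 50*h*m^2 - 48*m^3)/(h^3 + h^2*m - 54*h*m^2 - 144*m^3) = (h + m)/(h + 3*m)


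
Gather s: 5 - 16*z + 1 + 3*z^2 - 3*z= 3*z^2 - 19*z + 6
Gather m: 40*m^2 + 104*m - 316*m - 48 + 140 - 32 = 40*m^2 - 212*m + 60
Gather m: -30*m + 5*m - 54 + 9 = -25*m - 45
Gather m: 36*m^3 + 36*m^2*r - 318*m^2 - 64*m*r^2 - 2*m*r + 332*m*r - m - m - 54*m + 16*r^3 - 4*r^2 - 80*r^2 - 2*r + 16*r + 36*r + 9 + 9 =36*m^3 + m^2*(36*r - 318) + m*(-64*r^2 + 330*r - 56) + 16*r^3 - 84*r^2 + 50*r + 18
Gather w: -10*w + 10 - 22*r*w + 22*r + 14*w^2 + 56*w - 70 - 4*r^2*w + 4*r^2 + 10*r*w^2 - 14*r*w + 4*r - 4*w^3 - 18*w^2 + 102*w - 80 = 4*r^2 + 26*r - 4*w^3 + w^2*(10*r - 4) + w*(-4*r^2 - 36*r + 148) - 140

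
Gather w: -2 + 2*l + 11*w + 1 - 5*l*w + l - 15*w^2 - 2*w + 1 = 3*l - 15*w^2 + w*(9 - 5*l)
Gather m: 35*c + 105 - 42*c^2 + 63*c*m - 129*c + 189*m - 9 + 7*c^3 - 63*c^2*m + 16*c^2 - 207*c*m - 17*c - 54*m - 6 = 7*c^3 - 26*c^2 - 111*c + m*(-63*c^2 - 144*c + 135) + 90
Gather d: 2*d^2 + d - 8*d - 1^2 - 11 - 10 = 2*d^2 - 7*d - 22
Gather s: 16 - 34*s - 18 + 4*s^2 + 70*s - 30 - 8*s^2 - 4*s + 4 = -4*s^2 + 32*s - 28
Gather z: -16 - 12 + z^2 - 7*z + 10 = z^2 - 7*z - 18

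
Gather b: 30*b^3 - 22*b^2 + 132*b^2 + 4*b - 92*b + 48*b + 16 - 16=30*b^3 + 110*b^2 - 40*b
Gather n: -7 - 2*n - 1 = -2*n - 8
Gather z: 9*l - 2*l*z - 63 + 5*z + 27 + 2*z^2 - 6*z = 9*l + 2*z^2 + z*(-2*l - 1) - 36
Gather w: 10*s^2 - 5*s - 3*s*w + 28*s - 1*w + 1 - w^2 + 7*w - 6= 10*s^2 + 23*s - w^2 + w*(6 - 3*s) - 5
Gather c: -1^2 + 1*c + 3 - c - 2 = 0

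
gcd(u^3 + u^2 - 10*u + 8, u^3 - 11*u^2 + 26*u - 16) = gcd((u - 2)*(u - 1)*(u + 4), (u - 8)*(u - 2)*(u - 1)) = u^2 - 3*u + 2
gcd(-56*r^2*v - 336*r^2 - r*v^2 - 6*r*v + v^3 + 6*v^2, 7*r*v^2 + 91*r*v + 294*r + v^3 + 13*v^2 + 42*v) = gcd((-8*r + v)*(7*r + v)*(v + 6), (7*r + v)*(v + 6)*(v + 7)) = 7*r*v + 42*r + v^2 + 6*v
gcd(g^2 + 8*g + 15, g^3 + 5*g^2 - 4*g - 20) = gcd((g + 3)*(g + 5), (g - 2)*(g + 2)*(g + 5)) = g + 5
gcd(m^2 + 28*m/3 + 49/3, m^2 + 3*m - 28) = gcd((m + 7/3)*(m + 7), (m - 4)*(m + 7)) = m + 7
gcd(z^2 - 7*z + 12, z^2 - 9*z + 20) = z - 4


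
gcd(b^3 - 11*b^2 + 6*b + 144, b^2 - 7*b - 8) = b - 8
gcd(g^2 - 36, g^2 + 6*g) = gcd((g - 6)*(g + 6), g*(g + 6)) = g + 6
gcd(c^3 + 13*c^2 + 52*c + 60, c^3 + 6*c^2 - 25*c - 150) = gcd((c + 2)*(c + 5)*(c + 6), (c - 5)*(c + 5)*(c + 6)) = c^2 + 11*c + 30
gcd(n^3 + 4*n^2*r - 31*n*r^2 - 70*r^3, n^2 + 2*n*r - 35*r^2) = -n^2 - 2*n*r + 35*r^2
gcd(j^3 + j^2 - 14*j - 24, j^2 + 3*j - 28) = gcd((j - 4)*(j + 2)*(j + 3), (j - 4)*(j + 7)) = j - 4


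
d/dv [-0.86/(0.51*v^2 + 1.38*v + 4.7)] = (0.8772*v + 1.1868)/(0.51*v^2 + 1.38*v + 4.7)^2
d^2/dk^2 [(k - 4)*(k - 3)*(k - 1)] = 6*k - 16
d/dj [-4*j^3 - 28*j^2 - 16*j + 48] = -12*j^2 - 56*j - 16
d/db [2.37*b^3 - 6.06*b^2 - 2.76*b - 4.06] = 7.11*b^2 - 12.12*b - 2.76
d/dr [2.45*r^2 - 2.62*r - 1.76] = 4.9*r - 2.62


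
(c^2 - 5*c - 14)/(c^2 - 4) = (c - 7)/(c - 2)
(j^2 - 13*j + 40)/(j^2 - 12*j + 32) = (j - 5)/(j - 4)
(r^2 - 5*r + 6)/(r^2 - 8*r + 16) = (r^2 - 5*r + 6)/(r^2 - 8*r + 16)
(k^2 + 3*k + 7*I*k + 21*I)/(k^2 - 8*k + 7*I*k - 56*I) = (k + 3)/(k - 8)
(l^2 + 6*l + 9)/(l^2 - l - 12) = (l + 3)/(l - 4)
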